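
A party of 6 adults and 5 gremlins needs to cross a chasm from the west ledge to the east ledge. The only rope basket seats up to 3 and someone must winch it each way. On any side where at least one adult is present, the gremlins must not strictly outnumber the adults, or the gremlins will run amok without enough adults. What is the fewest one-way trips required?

9

Counting alone: each trip to the east ledge takes at most 3 across and each return brings at least 1 back, so after t trips out (and t−1 returns) at most 3t − (t−1) of the 11 are across; that first reaches 11 at t = 5, so at least 9 crossings are needed.
The plan below uses exactly 9 crossings, so it is optimal:
1. 3 gremlins → the east ledge.  (the west ledge: 6A 2G; the east ledge: 0A 3G)
2. 1 gremlin ← the west ledge.  (the west ledge: 6A 3G; the east ledge: 0A 2G)
3. 3 adults → the east ledge.  (the west ledge: 3A 3G; the east ledge: 3A 2G)
4. 1 adult ← the west ledge.  (the west ledge: 4A 3G; the east ledge: 2A 2G)
5. 2 adults and 1 gremlin → the east ledge.  (the west ledge: 2A 2G; the east ledge: 4A 3G)
6. 1 adult ← the west ledge.  (the west ledge: 3A 2G; the east ledge: 3A 3G)
7. 2 adults and 1 gremlin → the east ledge.  (the west ledge: 1A 1G; the east ledge: 5A 4G)
8. 1 adult ← the west ledge.  (the west ledge: 2A 1G; the east ledge: 4A 4G)
9. 2 adults and 1 gremlin → the east ledge.  (the west ledge: 0A 0G; the east ledge: 6A 5G)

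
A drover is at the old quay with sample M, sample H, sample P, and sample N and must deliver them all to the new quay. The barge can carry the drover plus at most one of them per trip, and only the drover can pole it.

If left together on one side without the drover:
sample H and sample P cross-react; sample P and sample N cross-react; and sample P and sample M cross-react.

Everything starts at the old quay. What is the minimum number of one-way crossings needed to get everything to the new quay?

impossible

Following every safe sequence of crossings from the start, the most of the 4 that can be at the new quay as the barge arrives there on crossings 1, 3 is 1, 2 respectively; the best ever achieved is 2 of 4.
From crossing 5 on, no configuration arises that was not already reachable earlier: only 9 distinct safe configurations (who is on which side, and where the barge is) can ever be reached, none of them has everyone across, and every continuation just revisits them. So no valid plan exists.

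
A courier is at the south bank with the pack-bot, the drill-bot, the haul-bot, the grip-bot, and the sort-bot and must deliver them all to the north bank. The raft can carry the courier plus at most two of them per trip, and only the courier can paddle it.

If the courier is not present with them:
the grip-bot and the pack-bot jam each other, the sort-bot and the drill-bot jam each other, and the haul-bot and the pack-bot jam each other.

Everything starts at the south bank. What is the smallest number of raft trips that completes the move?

5

Counting alone: the courier can take at most 2 across per trip to the north bank, so moving all 5 needs at least 3 loaded trips out, with a return between consecutive ones — at least 5 crossings.
The plan below uses exactly 5 crossings, so it is optimal:
1. Courier goes to the north bank with the drill-bot and the pack-bot.  [the south bank: the grip-bot, the haul-bot, the sort-bot | the north bank: the drill-bot, the pack-bot]
2. Courier goes back to the south bank alone.  [the south bank: the grip-bot, the haul-bot, the sort-bot | the north bank: the drill-bot, the pack-bot]
3. Courier goes to the north bank with the grip-bot and the haul-bot.  [the south bank: the sort-bot | the north bank: the drill-bot, the grip-bot, the haul-bot, the pack-bot]
4. Courier goes back to the south bank with the pack-bot.  [the south bank: the pack-bot, the sort-bot | the north bank: the drill-bot, the grip-bot, the haul-bot]
5. Courier goes to the north bank with the pack-bot and the sort-bot.  [the south bank: — | the north bank: the drill-bot, the grip-bot, the haul-bot, the pack-bot, the sort-bot]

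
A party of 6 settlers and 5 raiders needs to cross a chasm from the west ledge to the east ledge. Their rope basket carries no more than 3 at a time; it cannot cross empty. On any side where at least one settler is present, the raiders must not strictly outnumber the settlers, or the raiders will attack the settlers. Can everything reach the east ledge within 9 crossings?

Yes — this plan uses 9 crossings (≤ 9):
1. 3 raiders → the east ledge.  (the west ledge: 6S 2R; the east ledge: 0S 3R)
2. 1 raider ← the west ledge.  (the west ledge: 6S 3R; the east ledge: 0S 2R)
3. 3 settlers → the east ledge.  (the west ledge: 3S 3R; the east ledge: 3S 2R)
4. 1 settler ← the west ledge.  (the west ledge: 4S 3R; the east ledge: 2S 2R)
5. 2 settlers and 1 raider → the east ledge.  (the west ledge: 2S 2R; the east ledge: 4S 3R)
6. 1 settler ← the west ledge.  (the west ledge: 3S 2R; the east ledge: 3S 3R)
7. 2 settlers and 1 raider → the east ledge.  (the west ledge: 1S 1R; the east ledge: 5S 4R)
8. 1 settler ← the west ledge.  (the west ledge: 2S 1R; the east ledge: 4S 4R)
9. 2 settlers and 1 raider → the east ledge.  (the west ledge: 0S 0R; the east ledge: 6S 5R)

Yes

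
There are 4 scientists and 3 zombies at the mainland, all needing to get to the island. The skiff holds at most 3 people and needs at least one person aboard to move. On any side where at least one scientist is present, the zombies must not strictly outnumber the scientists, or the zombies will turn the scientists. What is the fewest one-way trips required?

5

Counting alone: each trip to the island takes at most 3 across and each return brings at least 1 back, so after t trips out (and t−1 returns) at most 3t − (t−1) of the 7 are across; that first reaches 7 at t = 3, so at least 5 crossings are needed.
The plan below uses exactly 5 crossings, so it is optimal:
1. 3 zombies → the island.  (the mainland: 4S 0Z; the island: 0S 3Z)
2. 1 zombie ← the mainland.  (the mainland: 4S 1Z; the island: 0S 2Z)
3. 3 scientists → the island.  (the mainland: 1S 1Z; the island: 3S 2Z)
4. 1 scientist ← the mainland.  (the mainland: 2S 1Z; the island: 2S 2Z)
5. 2 scientists and 1 zombie → the island.  (the mainland: 0S 0Z; the island: 4S 3Z)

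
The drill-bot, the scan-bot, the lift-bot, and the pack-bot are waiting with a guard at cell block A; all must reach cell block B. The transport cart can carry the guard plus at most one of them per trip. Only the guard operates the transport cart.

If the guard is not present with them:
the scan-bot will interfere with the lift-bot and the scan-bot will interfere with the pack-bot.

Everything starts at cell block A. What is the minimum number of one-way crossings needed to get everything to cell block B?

Counting alone: the guard can take at most 1 across per trip to cell block B, so moving all 4 needs at least 4 loaded trips out, with a return between consecutive ones — at least 7 crossings.
The safety rule pushes this higher. Following every safe sequence of crossings, the most of the 4 that can be at cell block B as the transport cart arrives there on crossing 7 is 3 — never all 4.
So no plan with fewer than 9 crossings exists, and this one achieves 9:
1. Guard goes to cell block B with the scan-bot.  [cell block A: the drill-bot, the lift-bot, the pack-bot | cell block B: the scan-bot]
2. Guard goes back to cell block A alone.  [cell block A: the drill-bot, the lift-bot, the pack-bot | cell block B: the scan-bot]
3. Guard goes to cell block B with the drill-bot.  [cell block A: the lift-bot, the pack-bot | cell block B: the drill-bot, the scan-bot]
4. Guard goes back to cell block A alone.  [cell block A: the lift-bot, the pack-bot | cell block B: the drill-bot, the scan-bot]
5. Guard goes to cell block B with the lift-bot.  [cell block A: the pack-bot | cell block B: the drill-bot, the lift-bot, the scan-bot]
6. Guard goes back to cell block A with the scan-bot.  [cell block A: the pack-bot, the scan-bot | cell block B: the drill-bot, the lift-bot]
7. Guard goes to cell block B with the pack-bot.  [cell block A: the scan-bot | cell block B: the drill-bot, the lift-bot, the pack-bot]
8. Guard goes back to cell block A alone.  [cell block A: the scan-bot | cell block B: the drill-bot, the lift-bot, the pack-bot]
9. Guard goes to cell block B with the scan-bot.  [cell block A: — | cell block B: the drill-bot, the lift-bot, the pack-bot, the scan-bot]

9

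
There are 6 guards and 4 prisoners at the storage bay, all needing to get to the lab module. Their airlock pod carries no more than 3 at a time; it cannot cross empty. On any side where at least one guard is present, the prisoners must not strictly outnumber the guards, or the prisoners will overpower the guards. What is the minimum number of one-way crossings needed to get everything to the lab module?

9

Counting alone: each trip to the lab module takes at most 3 across and each return brings at least 1 back, so after t trips out (and t−1 returns) at most 3t − (t−1) of the 10 are across; that first reaches 10 at t = 5, so at least 9 crossings are needed.
The plan below uses exactly 9 crossings, so it is optimal:
1. 2 prisoners → the lab module.  (the storage bay: 6G 2P; the lab module: 0G 2P)
2. 1 prisoner ← the storage bay.  (the storage bay: 6G 3P; the lab module: 0G 1P)
3. 3 prisoners → the lab module.  (the storage bay: 6G 0P; the lab module: 0G 4P)
4. 1 prisoner ← the storage bay.  (the storage bay: 6G 1P; the lab module: 0G 3P)
5. 3 guards → the lab module.  (the storage bay: 3G 1P; the lab module: 3G 3P)
6. 1 prisoner ← the storage bay.  (the storage bay: 3G 2P; the lab module: 3G 2P)
7. 1 guard and 2 prisoners → the lab module.  (the storage bay: 2G 0P; the lab module: 4G 4P)
8. 1 prisoner ← the storage bay.  (the storage bay: 2G 1P; the lab module: 4G 3P)
9. 2 guards and 1 prisoner → the lab module.  (the storage bay: 0G 0P; the lab module: 6G 4P)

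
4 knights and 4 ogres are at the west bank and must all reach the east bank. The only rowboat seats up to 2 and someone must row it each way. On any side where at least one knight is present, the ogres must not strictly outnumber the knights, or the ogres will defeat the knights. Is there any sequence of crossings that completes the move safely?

Following every safe sequence of crossings from the start, the most of the 8 that can be at the east bank as the rowboat arrives there on crossings 1, 3, 5 is 2, 3, 4 respectively; the best ever achieved is 4 of 8.
From crossing 7 on, no configuration arises that was not already reachable earlier: only 11 distinct safe configurations (who is on which side, and where the rowboat is) can ever be reached, none of them has everyone across, and every continuation just revisits them. They are: 0 knights + 0 ogres across (rowboat back at the start); 0 knights + 1 ogre across (rowboat there); 0 knights + 1 ogre across (rowboat back at the start); 0 knights + 2 ogres across (rowboat there); 0 knights + 2 ogres across (rowboat back at the start); 0 knights + 3 ogres across (rowboat there); 0 knights + 3 ogres across (rowboat back at the start); 0 knights + 4 ogres across (rowboat there); 1 knight + 1 ogre across (rowboat there); 1 knight + 1 ogre across (rowboat back at the start); 2 knights + 2 ogres across (rowboat there). So no valid plan exists.

No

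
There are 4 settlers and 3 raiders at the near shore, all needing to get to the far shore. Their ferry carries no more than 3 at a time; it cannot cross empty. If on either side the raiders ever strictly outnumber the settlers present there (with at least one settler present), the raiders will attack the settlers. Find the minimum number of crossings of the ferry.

5

Counting alone: each trip to the far shore takes at most 3 across and each return brings at least 1 back, so after t trips out (and t−1 returns) at most 3t − (t−1) of the 7 are across; that first reaches 7 at t = 3, so at least 5 crossings are needed.
The plan below uses exactly 5 crossings, so it is optimal:
1. 3 raiders → the far shore.  (the near shore: 4S 0R; the far shore: 0S 3R)
2. 1 raider ← the near shore.  (the near shore: 4S 1R; the far shore: 0S 2R)
3. 3 settlers → the far shore.  (the near shore: 1S 1R; the far shore: 3S 2R)
4. 1 settler ← the near shore.  (the near shore: 2S 1R; the far shore: 2S 2R)
5. 2 settlers and 1 raider → the far shore.  (the near shore: 0S 0R; the far shore: 4S 3R)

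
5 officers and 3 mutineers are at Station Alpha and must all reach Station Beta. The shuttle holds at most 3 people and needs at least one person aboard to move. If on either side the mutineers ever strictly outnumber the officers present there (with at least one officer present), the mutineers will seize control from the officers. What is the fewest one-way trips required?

7

Counting alone: each trip to Station Beta takes at most 3 across and each return brings at least 1 back, so after t trips out (and t−1 returns) at most 3t − (t−1) of the 8 are across; that first reaches 8 at t = 4, so at least 7 crossings are needed.
The plan below uses exactly 7 crossings, so it is optimal:
1. 2 mutineers → Station Beta.  (Station Alpha: 5O 1M; Station Beta: 0O 2M)
2. 1 mutineer ← Station Alpha.  (Station Alpha: 5O 2M; Station Beta: 0O 1M)
3. 2 officers and 1 mutineer → Station Beta.  (Station Alpha: 3O 1M; Station Beta: 2O 2M)
4. 1 mutineer ← Station Alpha.  (Station Alpha: 3O 2M; Station Beta: 2O 1M)
5. 1 officer and 2 mutineers → Station Beta.  (Station Alpha: 2O 0M; Station Beta: 3O 3M)
6. 1 mutineer ← Station Alpha.  (Station Alpha: 2O 1M; Station Beta: 3O 2M)
7. 2 officers and 1 mutineer → Station Beta.  (Station Alpha: 0O 0M; Station Beta: 5O 3M)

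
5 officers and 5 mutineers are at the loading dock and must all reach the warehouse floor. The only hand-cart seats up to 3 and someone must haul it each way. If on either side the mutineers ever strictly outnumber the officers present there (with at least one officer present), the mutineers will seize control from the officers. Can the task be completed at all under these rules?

1. 2 mutineers → the warehouse floor.  (the loading dock: 5O 3M; the warehouse floor: 0O 2M)
2. 1 mutineer ← the loading dock.  (the loading dock: 5O 4M; the warehouse floor: 0O 1M)
3. 3 mutineers → the warehouse floor.  (the loading dock: 5O 1M; the warehouse floor: 0O 4M)
4. 1 mutineer ← the loading dock.  (the loading dock: 5O 2M; the warehouse floor: 0O 3M)
5. 3 officers → the warehouse floor.  (the loading dock: 2O 2M; the warehouse floor: 3O 3M)
6. 1 officer and 1 mutineer ← the loading dock.  (the loading dock: 3O 3M; the warehouse floor: 2O 2M)
7. 3 officers → the warehouse floor.  (the loading dock: 0O 3M; the warehouse floor: 5O 2M)
8. 1 mutineer ← the loading dock.  (the loading dock: 0O 4M; the warehouse floor: 5O 1M)
9. 2 mutineers → the warehouse floor.  (the loading dock: 0O 2M; the warehouse floor: 5O 3M)
10. 1 mutineer ← the loading dock.  (the loading dock: 0O 3M; the warehouse floor: 5O 2M)
11. 3 mutineers → the warehouse floor.  (the loading dock: 0O 0M; the warehouse floor: 5O 5M)

Yes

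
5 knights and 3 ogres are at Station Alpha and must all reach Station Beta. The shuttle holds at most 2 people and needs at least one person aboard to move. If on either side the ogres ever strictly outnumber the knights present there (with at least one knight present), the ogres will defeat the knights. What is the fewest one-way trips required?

13

Counting alone: each trip to Station Beta takes at most 2 across and each return brings at least 1 back, so after t trips out (and t−1 returns) at most 2t − (t−1) of the 8 are across; that first reaches 8 at t = 7, so at least 13 crossings are needed.
The plan below uses exactly 13 crossings, so it is optimal:
1. 2 ogres → Station Beta.  (Station Alpha: 5K 1O; Station Beta: 0K 2O)
2. 1 ogre ← Station Alpha.  (Station Alpha: 5K 2O; Station Beta: 0K 1O)
3. 2 ogres → Station Beta.  (Station Alpha: 5K 0O; Station Beta: 0K 3O)
4. 1 ogre ← Station Alpha.  (Station Alpha: 5K 1O; Station Beta: 0K 2O)
5. 2 knights → Station Beta.  (Station Alpha: 3K 1O; Station Beta: 2K 2O)
6. 1 ogre ← Station Alpha.  (Station Alpha: 3K 2O; Station Beta: 2K 1O)
7. 1 knight and 1 ogre → Station Beta.  (Station Alpha: 2K 1O; Station Beta: 3K 2O)
8. 1 ogre ← Station Alpha.  (Station Alpha: 2K 2O; Station Beta: 3K 1O)
9. 2 ogres → Station Beta.  (Station Alpha: 2K 0O; Station Beta: 3K 3O)
10. 1 ogre ← Station Alpha.  (Station Alpha: 2K 1O; Station Beta: 3K 2O)
11. 1 knight and 1 ogre → Station Beta.  (Station Alpha: 1K 0O; Station Beta: 4K 3O)
12. 1 ogre ← Station Alpha.  (Station Alpha: 1K 1O; Station Beta: 4K 2O)
13. 1 knight and 1 ogre → Station Beta.  (Station Alpha: 0K 0O; Station Beta: 5K 3O)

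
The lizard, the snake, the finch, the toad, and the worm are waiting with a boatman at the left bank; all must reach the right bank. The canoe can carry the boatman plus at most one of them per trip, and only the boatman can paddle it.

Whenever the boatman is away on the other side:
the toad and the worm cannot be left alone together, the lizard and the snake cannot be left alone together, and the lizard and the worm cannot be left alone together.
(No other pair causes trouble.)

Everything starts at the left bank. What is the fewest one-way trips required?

impossible

Whatever the first load, the items left behind include a forbidden pair without the boatman. No opening move is safe, so no plan exists.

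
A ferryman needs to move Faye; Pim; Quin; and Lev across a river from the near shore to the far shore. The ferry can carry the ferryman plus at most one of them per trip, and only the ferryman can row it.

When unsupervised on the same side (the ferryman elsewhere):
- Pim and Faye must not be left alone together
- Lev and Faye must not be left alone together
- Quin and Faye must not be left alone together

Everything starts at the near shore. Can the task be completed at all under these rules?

Following every safe sequence of crossings from the start, the most of the 4 that can be at the far shore as the ferry arrives there on crossings 1, 3 is 1, 2 respectively; the best ever achieved is 2 of 4.
From crossing 5 on, no configuration arises that was not already reachable earlier: only 9 distinct safe configurations (who is on which side, and where the ferry is) can ever be reached, none of them has everyone across, and every continuation just revisits them. So no valid plan exists.

No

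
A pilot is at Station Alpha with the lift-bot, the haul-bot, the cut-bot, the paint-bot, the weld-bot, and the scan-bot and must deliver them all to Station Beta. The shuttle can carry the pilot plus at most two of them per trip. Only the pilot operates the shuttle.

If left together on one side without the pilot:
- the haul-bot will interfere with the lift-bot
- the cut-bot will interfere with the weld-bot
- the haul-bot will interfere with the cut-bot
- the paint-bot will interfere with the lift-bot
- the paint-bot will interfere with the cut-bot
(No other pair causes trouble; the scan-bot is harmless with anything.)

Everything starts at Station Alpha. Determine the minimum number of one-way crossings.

7

Counting alone: the pilot can take at most 2 across per trip to Station Beta, so moving all 6 needs at least 3 loaded trips out, with a return between consecutive ones — at least 5 crossings.
The safety rule pushes this higher. Following every safe sequence of crossings, the most of the 6 that can be at Station Beta as the shuttle arrives there on crossing 5 is 5 — never all 6.
So no plan with fewer than 7 crossings exists, and this one achieves 7:
1. Pilot goes to Station Beta with the cut-bot and the lift-bot.  [Station Alpha: the haul-bot, the paint-bot, the scan-bot, the weld-bot | Station Beta: the cut-bot, the lift-bot]
2. Pilot goes back to Station Alpha alone.  [Station Alpha: the haul-bot, the paint-bot, the scan-bot, the weld-bot | Station Beta: the cut-bot, the lift-bot]
3. Pilot goes to Station Beta with the haul-bot and the paint-bot.  [Station Alpha: the scan-bot, the weld-bot | Station Beta: the cut-bot, the haul-bot, the lift-bot, the paint-bot]
4. Pilot goes back to Station Alpha with the cut-bot and the lift-bot.  [Station Alpha: the cut-bot, the lift-bot, the scan-bot, the weld-bot | Station Beta: the haul-bot, the paint-bot]
5. Pilot goes to Station Beta with the scan-bot and the weld-bot.  [Station Alpha: the cut-bot, the lift-bot | Station Beta: the haul-bot, the paint-bot, the scan-bot, the weld-bot]
6. Pilot goes back to Station Alpha alone.  [Station Alpha: the cut-bot, the lift-bot | Station Beta: the haul-bot, the paint-bot, the scan-bot, the weld-bot]
7. Pilot goes to Station Beta with the cut-bot and the lift-bot.  [Station Alpha: — | Station Beta: the cut-bot, the haul-bot, the lift-bot, the paint-bot, the scan-bot, the weld-bot]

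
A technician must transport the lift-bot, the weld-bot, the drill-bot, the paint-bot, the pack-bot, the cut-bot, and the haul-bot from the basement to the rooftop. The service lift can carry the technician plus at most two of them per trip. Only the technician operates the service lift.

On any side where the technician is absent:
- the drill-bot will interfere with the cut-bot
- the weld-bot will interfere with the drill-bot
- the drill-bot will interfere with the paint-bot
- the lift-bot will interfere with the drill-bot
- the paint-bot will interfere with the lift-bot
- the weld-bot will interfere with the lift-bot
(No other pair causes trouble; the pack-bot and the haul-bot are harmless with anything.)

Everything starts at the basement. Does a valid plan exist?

1. Technician goes to the rooftop with the drill-bot and the lift-bot.
2. Technician goes back to the basement with the lift-bot.
3. Technician goes to the rooftop with the lift-bot and the pack-bot.
4. Technician goes back to the basement with the lift-bot.
5. Technician goes to the rooftop with the cut-bot and the lift-bot.
6. Technician goes back to the basement with the drill-bot.
7. Technician goes to the rooftop with the paint-bot and the weld-bot.
8. Technician goes back to the basement with the lift-bot.
9. Technician goes to the rooftop with the haul-bot and the lift-bot.
10. Technician goes back to the basement with the lift-bot.
11. Technician goes to the rooftop with the drill-bot and the lift-bot.

Yes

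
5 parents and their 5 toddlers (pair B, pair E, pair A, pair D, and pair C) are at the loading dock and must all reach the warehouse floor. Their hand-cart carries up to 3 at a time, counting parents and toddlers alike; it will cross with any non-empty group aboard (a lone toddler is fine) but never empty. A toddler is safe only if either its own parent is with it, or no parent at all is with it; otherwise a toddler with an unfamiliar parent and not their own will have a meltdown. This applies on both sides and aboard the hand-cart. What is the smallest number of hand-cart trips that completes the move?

11

Counting alone: each trip to the warehouse floor takes at most 3 across and each return brings at least 1 back, so after t trips out (and t−1 returns) at most 3t − (t−1) of the 10 are across; that first reaches 10 at t = 5, so at least 9 crossings are needed.
The safety rule pushes this higher. Following every safe sequence of crossings, the most of the 10 that can be at the warehouse floor as the hand-cart arrives there on crossing 9 is 9 — never all 10.
So no plan with fewer than 11 crossings exists, and this one achieves 11:
1. parent B and toddler B cross → the warehouse floor.
2. parent B crosses ← the loading dock.
3. toddler A, toddler D, and toddler E cross → the warehouse floor.
4. toddler B crosses ← the loading dock.
5. parent A, parent D, and parent E cross → the warehouse floor.
6. parent E and toddler E cross ← the loading dock.
7. parent B, parent C, and parent E cross → the warehouse floor.
8. toddler A crosses ← the loading dock.
9. toddler B and toddler E cross → the warehouse floor.
10. toddler B crosses ← the loading dock.
11. toddler A, toddler B, and toddler C cross → the warehouse floor.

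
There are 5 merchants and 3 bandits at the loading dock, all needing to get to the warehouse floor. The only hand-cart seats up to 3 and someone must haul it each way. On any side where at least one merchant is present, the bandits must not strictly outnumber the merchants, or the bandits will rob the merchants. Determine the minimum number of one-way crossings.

7

Counting alone: each trip to the warehouse floor takes at most 3 across and each return brings at least 1 back, so after t trips out (and t−1 returns) at most 3t − (t−1) of the 8 are across; that first reaches 8 at t = 4, so at least 7 crossings are needed.
The plan below uses exactly 7 crossings, so it is optimal:
1. 2 bandits → the warehouse floor.  (the loading dock: 5M 1B; the warehouse floor: 0M 2B)
2. 1 bandit ← the loading dock.  (the loading dock: 5M 2B; the warehouse floor: 0M 1B)
3. 2 merchants and 1 bandit → the warehouse floor.  (the loading dock: 3M 1B; the warehouse floor: 2M 2B)
4. 1 bandit ← the loading dock.  (the loading dock: 3M 2B; the warehouse floor: 2M 1B)
5. 1 merchant and 2 bandits → the warehouse floor.  (the loading dock: 2M 0B; the warehouse floor: 3M 3B)
6. 1 bandit ← the loading dock.  (the loading dock: 2M 1B; the warehouse floor: 3M 2B)
7. 2 merchants and 1 bandit → the warehouse floor.  (the loading dock: 0M 0B; the warehouse floor: 5M 3B)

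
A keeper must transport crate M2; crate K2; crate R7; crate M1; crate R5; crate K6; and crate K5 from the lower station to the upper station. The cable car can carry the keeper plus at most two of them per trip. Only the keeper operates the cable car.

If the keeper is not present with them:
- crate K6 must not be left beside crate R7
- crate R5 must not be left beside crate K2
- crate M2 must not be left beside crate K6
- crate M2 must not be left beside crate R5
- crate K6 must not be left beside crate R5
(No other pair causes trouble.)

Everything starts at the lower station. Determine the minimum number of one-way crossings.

11

Counting alone: the keeper can take at most 2 across per trip to the upper station, so moving all 7 needs at least 4 loaded trips out, with a return between consecutive ones — at least 7 crossings.
The safety rule pushes this higher. Following every safe sequence of crossings, the most of the 7 that can be at the upper station as the cable car arrives there on crossings 7, 9 is 5, 6 respectively — never all 7.
So no plan with fewer than 11 crossings exists, and this one achieves 11:
1. Keeper goes to the upper station with crate K6 and crate R5.
2. Keeper goes back to the lower station with crate R5.
3. Keeper goes to the upper station with crate K2 and crate M2.
4. Keeper goes back to the lower station with crate M2.
5. Keeper goes to the upper station with crate M2 and crate R7.
6. Keeper goes back to the lower station with crate K6.
7. Keeper goes to the upper station with crate M1 and crate R5.
8. Keeper goes back to the lower station with crate R5.
9. Keeper goes to the upper station with crate K5 and crate R5.
10. Keeper goes back to the lower station with crate R5.
11. Keeper goes to the upper station with crate K6 and crate R5.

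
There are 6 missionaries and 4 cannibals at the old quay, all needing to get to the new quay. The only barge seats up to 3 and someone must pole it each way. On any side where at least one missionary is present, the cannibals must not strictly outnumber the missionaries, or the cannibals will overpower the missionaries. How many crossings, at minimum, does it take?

9

Counting alone: each trip to the new quay takes at most 3 across and each return brings at least 1 back, so after t trips out (and t−1 returns) at most 3t − (t−1) of the 10 are across; that first reaches 10 at t = 5, so at least 9 crossings are needed.
The plan below uses exactly 9 crossings, so it is optimal:
1. 2 cannibals → the new quay.  (the old quay: 6M 2C; the new quay: 0M 2C)
2. 1 cannibal ← the old quay.  (the old quay: 6M 3C; the new quay: 0M 1C)
3. 3 cannibals → the new quay.  (the old quay: 6M 0C; the new quay: 0M 4C)
4. 1 cannibal ← the old quay.  (the old quay: 6M 1C; the new quay: 0M 3C)
5. 3 missionaries → the new quay.  (the old quay: 3M 1C; the new quay: 3M 3C)
6. 1 cannibal ← the old quay.  (the old quay: 3M 2C; the new quay: 3M 2C)
7. 1 missionary and 2 cannibals → the new quay.  (the old quay: 2M 0C; the new quay: 4M 4C)
8. 1 cannibal ← the old quay.  (the old quay: 2M 1C; the new quay: 4M 3C)
9. 2 missionaries and 1 cannibal → the new quay.  (the old quay: 0M 0C; the new quay: 6M 4C)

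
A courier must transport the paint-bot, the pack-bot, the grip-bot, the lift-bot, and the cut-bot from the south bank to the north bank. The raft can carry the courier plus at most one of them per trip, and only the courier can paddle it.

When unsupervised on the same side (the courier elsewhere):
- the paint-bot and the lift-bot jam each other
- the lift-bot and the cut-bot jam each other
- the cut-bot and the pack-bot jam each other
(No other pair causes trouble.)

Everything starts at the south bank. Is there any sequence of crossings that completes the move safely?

No

Whatever the first load, the items left behind include a forbidden pair without the courier. No opening move is safe, so no plan exists.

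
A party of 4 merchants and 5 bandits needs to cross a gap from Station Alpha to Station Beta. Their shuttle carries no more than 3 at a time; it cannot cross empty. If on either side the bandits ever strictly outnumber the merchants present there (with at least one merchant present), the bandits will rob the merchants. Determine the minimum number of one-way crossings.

The bandits already outnumber the merchants at Station Alpha before anyone moves, so the starting position itself is disallowed.

impossible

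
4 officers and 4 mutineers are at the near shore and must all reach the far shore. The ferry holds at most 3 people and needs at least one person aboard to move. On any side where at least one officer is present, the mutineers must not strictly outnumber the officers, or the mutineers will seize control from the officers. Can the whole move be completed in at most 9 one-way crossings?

Yes — this plan uses 9 crossings (≤ 9):
1. 2 mutineers → the far shore.  (the near shore: 4O 2M; the far shore: 0O 2M)
2. 1 mutineer ← the near shore.  (the near shore: 4O 3M; the far shore: 0O 1M)
3. 3 mutineers → the far shore.  (the near shore: 4O 0M; the far shore: 0O 4M)
4. 1 mutineer ← the near shore.  (the near shore: 4O 1M; the far shore: 0O 3M)
5. 3 officers → the far shore.  (the near shore: 1O 1M; the far shore: 3O 3M)
6. 1 officer and 1 mutineer ← the near shore.  (the near shore: 2O 2M; the far shore: 2O 2M)
7. 2 officers → the far shore.  (the near shore: 0O 2M; the far shore: 4O 2M)
8. 1 mutineer ← the near shore.  (the near shore: 0O 3M; the far shore: 4O 1M)
9. 3 mutineers → the far shore.  (the near shore: 0O 0M; the far shore: 4O 4M)

Yes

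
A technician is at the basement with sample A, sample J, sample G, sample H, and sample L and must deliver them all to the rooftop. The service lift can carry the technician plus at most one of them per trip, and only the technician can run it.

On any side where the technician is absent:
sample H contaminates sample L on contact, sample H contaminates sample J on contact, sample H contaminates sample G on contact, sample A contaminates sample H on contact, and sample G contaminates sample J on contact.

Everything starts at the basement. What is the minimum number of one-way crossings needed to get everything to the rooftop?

Whatever the first load, the items left behind include a forbidden pair without the technician. No opening move is safe, so no plan exists.

impossible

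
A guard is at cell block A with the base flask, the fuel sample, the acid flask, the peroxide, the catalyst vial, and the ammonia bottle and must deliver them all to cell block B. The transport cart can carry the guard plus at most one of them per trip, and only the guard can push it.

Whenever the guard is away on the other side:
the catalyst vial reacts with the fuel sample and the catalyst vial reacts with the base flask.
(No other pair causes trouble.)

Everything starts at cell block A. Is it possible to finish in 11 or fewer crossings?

No

Counting alone: the guard can take at most 1 across per trip to cell block B, so moving all 6 needs at least 6 loaded trips out, with a return between consecutive ones — at least 11 crossings.
The safety rule pushes this higher. Following every safe sequence of crossings, the most of the 6 that can be at cell block B as the transport cart arrives there on crossing 11 is 5 — never all 6.
So the move cannot be finished within 11 crossings. (The shortest complete plan takes 13:)
1. Guard goes to cell block B with the catalyst vial.  [cell block A: the acid flask, the ammonia bottle, the base flask, the fuel sample, the peroxide | cell block B: the catalyst vial]
2. Guard goes back to cell block A alone.  [cell block A: the acid flask, the ammonia bottle, the base flask, the fuel sample, the peroxide | cell block B: the catalyst vial]
3. Guard goes to cell block B with the base flask.  [cell block A: the acid flask, the ammonia bottle, the fuel sample, the peroxide | cell block B: the base flask, the catalyst vial]
4. Guard goes back to cell block A with the catalyst vial.  [cell block A: the acid flask, the ammonia bottle, the catalyst vial, the fuel sample, the peroxide | cell block B: the base flask]
5. Guard goes to cell block B with the fuel sample.  [cell block A: the acid flask, the ammonia bottle, the catalyst vial, the peroxide | cell block B: the base flask, the fuel sample]
6. Guard goes back to cell block A alone.  [cell block A: the acid flask, the ammonia bottle, the catalyst vial, the peroxide | cell block B: the base flask, the fuel sample]
7. Guard goes to cell block B with the acid flask.  [cell block A: the ammonia bottle, the catalyst vial, the peroxide | cell block B: the acid flask, the base flask, the fuel sample]
8. Guard goes back to cell block A alone.  [cell block A: the ammonia bottle, the catalyst vial, the peroxide | cell block B: the acid flask, the base flask, the fuel sample]
9. Guard goes to cell block B with the peroxide.  [cell block A: the ammonia bottle, the catalyst vial | cell block B: the acid flask, the base flask, the fuel sample, the peroxide]
10. Guard goes back to cell block A alone.  [cell block A: the ammonia bottle, the catalyst vial | cell block B: the acid flask, the base flask, the fuel sample, the peroxide]
11. Guard goes to cell block B with the ammonia bottle.  [cell block A: the catalyst vial | cell block B: the acid flask, the ammonia bottle, the base flask, the fuel sample, the peroxide]
12. Guard goes back to cell block A alone.  [cell block A: the catalyst vial | cell block B: the acid flask, the ammonia bottle, the base flask, the fuel sample, the peroxide]
13. Guard goes to cell block B with the catalyst vial.  [cell block A: — | cell block B: the acid flask, the ammonia bottle, the base flask, the catalyst vial, the fuel sample, the peroxide]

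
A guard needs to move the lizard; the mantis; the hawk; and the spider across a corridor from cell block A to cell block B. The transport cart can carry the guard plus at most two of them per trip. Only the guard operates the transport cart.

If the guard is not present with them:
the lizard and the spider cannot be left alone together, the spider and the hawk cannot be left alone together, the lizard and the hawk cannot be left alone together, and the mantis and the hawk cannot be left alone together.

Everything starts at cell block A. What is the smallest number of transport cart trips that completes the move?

5

Counting alone: the guard can take at most 2 across per trip to cell block B, so moving all 4 needs at least 2 loaded trips out, with a return between consecutive ones — at least 3 crossings.
The safety rule pushes this higher. Following every safe sequence of crossings, the most of the 4 that can be at cell block B as the transport cart arrives there on crossing 3 is 3 — never all 4.
So no plan with fewer than 5 crossings exists, and this one achieves 5:
1. Guard goes to cell block B with the hawk and the lizard.
2. Guard goes back to cell block A with the lizard.
3. Guard goes to cell block B with the lizard and the mantis.
4. Guard goes back to cell block A with the hawk.
5. Guard goes to cell block B with the hawk and the spider.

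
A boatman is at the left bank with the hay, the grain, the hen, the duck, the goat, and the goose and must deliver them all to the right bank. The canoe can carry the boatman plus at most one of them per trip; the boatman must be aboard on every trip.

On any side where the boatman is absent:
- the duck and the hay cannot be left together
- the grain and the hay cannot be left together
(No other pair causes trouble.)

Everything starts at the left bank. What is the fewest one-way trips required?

13

Counting alone: the boatman can take at most 1 across per trip to the right bank, so moving all 6 needs at least 6 loaded trips out, with a return between consecutive ones — at least 11 crossings.
The safety rule pushes this higher. Following every safe sequence of crossings, the most of the 6 that can be at the right bank as the canoe arrives there on crossing 11 is 5 — never all 6.
So no plan with fewer than 13 crossings exists, and this one achieves 13:
1. Boatman goes to the right bank with the hay.  [the left bank: the duck, the goat, the goose, the grain, the hen | the right bank: the hay]
2. Boatman goes back to the left bank alone.  [the left bank: the duck, the goat, the goose, the grain, the hen | the right bank: the hay]
3. Boatman goes to the right bank with the grain.  [the left bank: the duck, the goat, the goose, the hen | the right bank: the grain, the hay]
4. Boatman goes back to the left bank with the hay.  [the left bank: the duck, the goat, the goose, the hay, the hen | the right bank: the grain]
5. Boatman goes to the right bank with the duck.  [the left bank: the goat, the goose, the hay, the hen | the right bank: the duck, the grain]
6. Boatman goes back to the left bank alone.  [the left bank: the goat, the goose, the hay, the hen | the right bank: the duck, the grain]
7. Boatman goes to the right bank with the hen.  [the left bank: the goat, the goose, the hay | the right bank: the duck, the grain, the hen]
8. Boatman goes back to the left bank alone.  [the left bank: the goat, the goose, the hay | the right bank: the duck, the grain, the hen]
9. Boatman goes to the right bank with the goat.  [the left bank: the goose, the hay | the right bank: the duck, the goat, the grain, the hen]
10. Boatman goes back to the left bank alone.  [the left bank: the goose, the hay | the right bank: the duck, the goat, the grain, the hen]
11. Boatman goes to the right bank with the goose.  [the left bank: the hay | the right bank: the duck, the goat, the goose, the grain, the hen]
12. Boatman goes back to the left bank alone.  [the left bank: the hay | the right bank: the duck, the goat, the goose, the grain, the hen]
13. Boatman goes to the right bank with the hay.  [the left bank: — | the right bank: the duck, the goat, the goose, the grain, the hay, the hen]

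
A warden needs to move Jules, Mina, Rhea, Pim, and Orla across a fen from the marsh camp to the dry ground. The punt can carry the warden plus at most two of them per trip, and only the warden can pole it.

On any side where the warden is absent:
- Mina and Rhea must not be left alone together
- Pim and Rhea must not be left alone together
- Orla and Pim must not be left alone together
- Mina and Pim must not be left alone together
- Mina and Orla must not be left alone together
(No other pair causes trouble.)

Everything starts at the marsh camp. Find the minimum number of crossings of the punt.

Counting alone: the warden can take at most 2 across per trip to the dry ground, so moving all 5 needs at least 3 loaded trips out, with a return between consecutive ones — at least 5 crossings.
The safety rule pushes this higher. Following every safe sequence of crossings, the most of the 5 that can be at the dry ground as the punt arrives there on crossing 5 is 4 — never all 5.
So no plan with fewer than 7 crossings exists, and this one achieves 7:
1. Warden goes to the dry ground with Mina and Pim.  [the marsh camp: Jules, Orla, Rhea | the dry ground: Mina, Pim]
2. Warden goes back to the marsh camp with Mina.  [the marsh camp: Jules, Mina, Orla, Rhea | the dry ground: Pim]
3. Warden goes to the dry ground with Jules and Mina.  [the marsh camp: Orla, Rhea | the dry ground: Jules, Mina, Pim]
4. Warden goes back to the marsh camp with Mina.  [the marsh camp: Mina, Orla, Rhea | the dry ground: Jules, Pim]
5. Warden goes to the dry ground with Orla and Rhea.  [the marsh camp: Mina | the dry ground: Jules, Orla, Pim, Rhea]
6. Warden goes back to the marsh camp with Pim.  [the marsh camp: Mina, Pim | the dry ground: Jules, Orla, Rhea]
7. Warden goes to the dry ground with Mina and Pim.  [the marsh camp: — | the dry ground: Jules, Mina, Orla, Pim, Rhea]

7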